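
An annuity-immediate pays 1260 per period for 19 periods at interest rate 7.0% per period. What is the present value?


PV = PMT * (1 - (1+i)^(-n)) / i
= 1260 * (1 - (1+0.07)^(-19)) / 0.07
= 1260 * (1 - 0.276508) / 0.07
= 1260 * 10.335595
= 13022.85


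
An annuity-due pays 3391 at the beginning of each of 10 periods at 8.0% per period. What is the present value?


PV_due = PMT * (1-(1+i)^(-n))/i * (1+i)
PV_immediate = 22753.886
PV_due = 22753.886 * 1.08
= 24574.1969


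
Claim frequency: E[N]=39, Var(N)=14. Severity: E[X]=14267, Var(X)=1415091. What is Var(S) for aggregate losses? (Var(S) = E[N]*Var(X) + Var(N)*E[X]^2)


Var(S) = E[N]*Var(X) + Var(N)*E[X]^2
= 39*1415091 + 14*14267^2
= 55188549 + 2849662046
= 2.9049e+09


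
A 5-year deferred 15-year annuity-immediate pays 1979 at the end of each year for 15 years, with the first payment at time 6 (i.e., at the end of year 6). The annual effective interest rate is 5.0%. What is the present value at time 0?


PV at time 5 of the 15-year annuity-immediate:
a_n = 1979 * (1-(1+0.05)^(-15))/0.05 = 20541.3433
Discount back 5 years to time 0:
PV = 20541.3433 * (1+0.05)^(-5)
= 20541.3433 * 0.783526
= 16094.6799


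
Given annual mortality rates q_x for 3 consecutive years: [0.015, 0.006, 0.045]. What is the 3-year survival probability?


p_k = 1 - q_k for each year
Survival = product of (1 - q_k)
= 0.985 * 0.994 * 0.955
= 0.935


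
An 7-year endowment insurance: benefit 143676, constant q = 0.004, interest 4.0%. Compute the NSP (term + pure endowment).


Term component = 3410.4274
Pure endowment = 7_p_x * v^7 * benefit = 0.972334 * 0.759918 * 143676 = 106161.2986
NSP = 109571.726


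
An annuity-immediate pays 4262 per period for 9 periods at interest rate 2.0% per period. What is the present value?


PV = PMT * (1 - (1+i)^(-n)) / i
= 4262 * (1 - (1+0.02)^(-9)) / 0.02
= 4262 * (1 - 0.836755) / 0.02
= 4262 * 8.162237
= 34787.4528


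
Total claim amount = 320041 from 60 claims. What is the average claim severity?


severity = total / number
= 320041 / 60
= 5334.0167


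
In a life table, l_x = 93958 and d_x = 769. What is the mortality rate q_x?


q_x = d_x / l_x
= 769 / 93958
= 0.0082


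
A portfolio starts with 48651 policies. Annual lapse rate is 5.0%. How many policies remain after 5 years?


remaining = initial * (1 - lapse)^years
= 48651 * (1 - 0.05)^5
= 48651 * 0.773781
= 37645.2164


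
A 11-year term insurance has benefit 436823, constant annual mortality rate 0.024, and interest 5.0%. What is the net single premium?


NSP = benefit * sum_{k=0}^{n-1} k_p_x * q * v^(k+1)
With constant q=0.024, v=0.952381
Sum = 0.179165
NSP = 436823 * 0.179165
= 78263.3507


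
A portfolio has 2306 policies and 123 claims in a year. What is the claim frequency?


frequency = claims / policies
= 123 / 2306
= 0.0533


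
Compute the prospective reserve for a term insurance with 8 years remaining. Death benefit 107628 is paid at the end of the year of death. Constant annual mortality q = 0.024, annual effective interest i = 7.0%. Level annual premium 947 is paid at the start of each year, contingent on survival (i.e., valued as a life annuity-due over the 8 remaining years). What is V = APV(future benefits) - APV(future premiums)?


v = 1/(1+i) = 0.934579
APV(future benefits) per unit = sum_{k=0}^{7} k_p_x * q * v^(k+1) = 0.132967
APV(future benefits) = 107628 * 0.132967 = 14310.969
Life annuity-due factor ä_{x:8} = sum_{k=0}^{7} k_p_x * v^k = 5.928111
APV(future premiums) = 947 * 5.928111 = 5613.9209
V = 14310.969 - 5613.9209
= 8697.0482


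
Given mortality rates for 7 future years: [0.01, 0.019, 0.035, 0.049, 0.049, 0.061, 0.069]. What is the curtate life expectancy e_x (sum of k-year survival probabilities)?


e_x = sum_{k=1}^{n} k_p_x
k_p_x values:
  1_p_x = 0.99
  2_p_x = 0.97119
  3_p_x = 0.937198
  4_p_x = 0.891276
  5_p_x = 0.847603
  6_p_x = 0.795899
  7_p_x = 0.740982
e_x = 6.1741


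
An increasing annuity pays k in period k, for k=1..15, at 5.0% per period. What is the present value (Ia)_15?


(Ia)_n = sum_{k=1}^{n} k * v^k, v = 1/(1+i)
v = 0.952381
Sum computed term by term:
(Ia)_15 = 73.6677


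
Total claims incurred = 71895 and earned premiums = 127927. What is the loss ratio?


Loss ratio = claims / premiums
= 71895 / 127927
= 0.562


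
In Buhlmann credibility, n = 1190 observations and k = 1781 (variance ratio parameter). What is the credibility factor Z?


Z = n / (n + k)
= 1190 / (1190 + 1781)
= 1190 / 2971
= 0.4005


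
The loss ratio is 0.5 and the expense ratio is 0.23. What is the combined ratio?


Combined ratio = loss ratio + expense ratio
= 0.5 + 0.23
= 0.73


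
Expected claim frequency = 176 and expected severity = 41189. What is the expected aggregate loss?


E[S] = E[N] * E[X]
= 176 * 41189
= 7.2493e+06


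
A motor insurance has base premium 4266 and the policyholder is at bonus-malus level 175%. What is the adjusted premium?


adjusted = base * BM_level / 100
= 4266 * 175 / 100
= 4266 * 1.75
= 7465.5


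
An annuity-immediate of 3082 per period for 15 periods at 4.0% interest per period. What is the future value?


FV = PMT * ((1+i)^n - 1) / i
= 3082 * ((1.04)^15 - 1) / 0.04
= 3082 * (1.800944 - 1) / 0.04
= 61712.6971


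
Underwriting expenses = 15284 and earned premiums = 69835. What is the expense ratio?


Expense ratio = expenses / premiums
= 15284 / 69835
= 0.2189


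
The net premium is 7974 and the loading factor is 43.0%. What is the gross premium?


Gross = net * (1 + loading)
= 7974 * (1 + 0.43)
= 7974 * 1.43
= 11402.82


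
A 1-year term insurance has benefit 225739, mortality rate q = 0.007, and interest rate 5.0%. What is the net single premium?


NSP = benefit * q * v
v = 1/(1+i) = 0.952381
NSP = 225739 * 0.007 * 0.952381
= 1504.9267


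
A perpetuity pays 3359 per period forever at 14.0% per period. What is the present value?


PV = PMT / i
= 3359 / 0.14
= 23992.8571


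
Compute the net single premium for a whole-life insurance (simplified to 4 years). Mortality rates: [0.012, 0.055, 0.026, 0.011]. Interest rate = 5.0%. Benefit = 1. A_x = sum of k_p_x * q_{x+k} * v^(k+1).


v = 0.952381
Year 0: k_p_x=1.0, q=0.012, term=0.011429
Year 1: k_p_x=0.988, q=0.055, term=0.049288
Year 2: k_p_x=0.93366, q=0.026, term=0.02097
Year 3: k_p_x=0.909385, q=0.011, term=0.00823
A_x = 0.0899


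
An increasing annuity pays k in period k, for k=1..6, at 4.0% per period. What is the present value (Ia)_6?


(Ia)_n = sum_{k=1}^{n} k * v^k, v = 1/(1+i)
v = 0.961538
Sum computed term by term:
(Ia)_6 = 17.7484


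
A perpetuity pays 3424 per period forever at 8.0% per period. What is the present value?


PV = PMT / i
= 3424 / 0.08
= 42800.0


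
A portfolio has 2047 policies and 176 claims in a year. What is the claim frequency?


frequency = claims / policies
= 176 / 2047
= 0.086


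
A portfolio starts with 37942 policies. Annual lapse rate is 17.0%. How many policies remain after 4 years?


remaining = initial * (1 - lapse)^years
= 37942 * (1 - 0.17)^4
= 37942 * 0.474583
= 18006.6362


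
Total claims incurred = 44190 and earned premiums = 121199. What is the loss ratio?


Loss ratio = claims / premiums
= 44190 / 121199
= 0.3646


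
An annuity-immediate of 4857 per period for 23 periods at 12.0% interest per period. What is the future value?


FV = PMT * ((1+i)^n - 1) / i
= 4857 * ((1.12)^23 - 1) / 0.12
= 4857 * (13.552347 - 1) / 0.12
= 508056.2555


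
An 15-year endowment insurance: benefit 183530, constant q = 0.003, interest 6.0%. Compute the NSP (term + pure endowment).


Term component = 5253.5256
Pure endowment = 15_p_x * v^15 * benefit = 0.955933 * 0.417265 * 183530 = 73205.9634
NSP = 78459.4889


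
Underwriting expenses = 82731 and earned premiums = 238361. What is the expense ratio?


Expense ratio = expenses / premiums
= 82731 / 238361
= 0.3471


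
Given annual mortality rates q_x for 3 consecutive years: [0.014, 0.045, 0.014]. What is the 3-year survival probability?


p_k = 1 - q_k for each year
Survival = product of (1 - q_k)
= 0.986 * 0.955 * 0.986
= 0.9284


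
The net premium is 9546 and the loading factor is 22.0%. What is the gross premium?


Gross = net * (1 + loading)
= 9546 * (1 + 0.22)
= 9546 * 1.22
= 11646.12


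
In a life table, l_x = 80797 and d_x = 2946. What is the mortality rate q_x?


q_x = d_x / l_x
= 2946 / 80797
= 0.0365


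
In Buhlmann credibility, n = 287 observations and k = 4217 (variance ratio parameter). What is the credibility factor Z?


Z = n / (n + k)
= 287 / (287 + 4217)
= 287 / 4504
= 0.0637


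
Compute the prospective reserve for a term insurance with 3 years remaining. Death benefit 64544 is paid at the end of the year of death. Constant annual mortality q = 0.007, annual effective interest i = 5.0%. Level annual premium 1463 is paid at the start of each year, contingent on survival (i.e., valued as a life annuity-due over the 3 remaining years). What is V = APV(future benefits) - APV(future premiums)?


v = 1/(1+i) = 0.952381
APV(future benefits) per unit = sum_{k=0}^{2} k_p_x * q * v^(k+1) = 0.018934
APV(future benefits) = 64544 * 0.018934 = 1222.0717
Life annuity-due factor ä_{x:3} = sum_{k=0}^{2} k_p_x * v^k = 2.84009
APV(future premiums) = 1463 * 2.84009 = 4155.0514
V = 1222.0717 - 4155.0514
= -2932.9797


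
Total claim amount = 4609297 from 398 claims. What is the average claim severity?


severity = total / number
= 4609297 / 398
= 11581.1482


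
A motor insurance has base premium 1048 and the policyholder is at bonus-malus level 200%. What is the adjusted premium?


adjusted = base * BM_level / 100
= 1048 * 200 / 100
= 1048 * 2.0
= 2096.0


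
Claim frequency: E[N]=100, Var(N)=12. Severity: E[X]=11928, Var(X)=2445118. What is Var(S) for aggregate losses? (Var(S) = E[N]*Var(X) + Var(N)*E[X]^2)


Var(S) = E[N]*Var(X) + Var(N)*E[X]^2
= 100*2445118 + 12*11928^2
= 244511800 + 1707326208
= 1.9518e+09


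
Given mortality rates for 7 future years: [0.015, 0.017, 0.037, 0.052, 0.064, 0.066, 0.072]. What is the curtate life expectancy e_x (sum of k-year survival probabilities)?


e_x = sum_{k=1}^{n} k_p_x
k_p_x values:
  1_p_x = 0.985
  2_p_x = 0.968255
  3_p_x = 0.93243
  4_p_x = 0.883943
  5_p_x = 0.827371
  6_p_x = 0.772764
  7_p_x = 0.717125
e_x = 6.0869


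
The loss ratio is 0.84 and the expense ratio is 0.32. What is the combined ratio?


Combined ratio = loss ratio + expense ratio
= 0.84 + 0.32
= 1.16


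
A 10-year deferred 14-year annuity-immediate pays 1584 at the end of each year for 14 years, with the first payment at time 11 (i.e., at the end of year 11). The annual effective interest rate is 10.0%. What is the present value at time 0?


PV at time 10 of the 14-year annuity-immediate:
a_n = 1584 * (1-(1+0.1)^(-14))/0.1 = 11668.8329
Discount back 10 years to time 0:
PV = 11668.8329 * (1+0.1)^(-10)
= 11668.8329 * 0.385543
= 4498.8402


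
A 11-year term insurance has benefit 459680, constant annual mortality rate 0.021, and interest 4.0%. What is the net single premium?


NSP = benefit * sum_{k=0}^{n-1} k_p_x * q * v^(k+1)
With constant q=0.021, v=0.961538
Sum = 0.167197
NSP = 459680 * 0.167197
= 76857.325


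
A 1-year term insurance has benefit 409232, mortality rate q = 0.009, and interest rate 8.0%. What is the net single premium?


NSP = benefit * q * v
v = 1/(1+i) = 0.925926
NSP = 409232 * 0.009 * 0.925926
= 3410.2667


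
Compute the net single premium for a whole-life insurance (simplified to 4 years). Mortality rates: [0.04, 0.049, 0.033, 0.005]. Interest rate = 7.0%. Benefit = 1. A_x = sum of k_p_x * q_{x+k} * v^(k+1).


v = 0.934579
Year 0: k_p_x=1.0, q=0.04, term=0.037383
Year 1: k_p_x=0.96, q=0.049, term=0.041087
Year 2: k_p_x=0.91296, q=0.033, term=0.024593
Year 3: k_p_x=0.882832, q=0.005, term=0.003368
A_x = 0.1064


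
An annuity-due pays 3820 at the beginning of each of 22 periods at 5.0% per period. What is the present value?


PV_due = PMT * (1-(1+i)^(-n))/i * (1+i)
PV_immediate = 50282.6698
PV_due = 50282.6698 * 1.05
= 52796.8033


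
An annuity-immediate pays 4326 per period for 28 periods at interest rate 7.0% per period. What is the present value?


PV = PMT * (1 - (1+i)^(-n)) / i
= 4326 * (1 - (1+0.07)^(-28)) / 0.07
= 4326 * (1 - 0.150402) / 0.07
= 4326 * 12.137111
= 52505.1433


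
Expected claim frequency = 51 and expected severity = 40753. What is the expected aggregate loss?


E[S] = E[N] * E[X]
= 51 * 40753
= 2.0784e+06


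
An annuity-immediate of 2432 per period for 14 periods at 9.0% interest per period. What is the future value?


FV = PMT * ((1+i)^n - 1) / i
= 2432 * ((1.09)^14 - 1) / 0.09
= 2432 * (3.341727 - 1) / 0.09
= 63278.6681


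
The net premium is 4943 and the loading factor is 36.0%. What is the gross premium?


Gross = net * (1 + loading)
= 4943 * (1 + 0.36)
= 4943 * 1.36
= 6722.48


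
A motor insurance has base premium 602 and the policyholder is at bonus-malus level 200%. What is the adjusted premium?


adjusted = base * BM_level / 100
= 602 * 200 / 100
= 602 * 2.0
= 1204.0


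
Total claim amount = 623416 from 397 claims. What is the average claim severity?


severity = total / number
= 623416 / 397
= 1570.3174


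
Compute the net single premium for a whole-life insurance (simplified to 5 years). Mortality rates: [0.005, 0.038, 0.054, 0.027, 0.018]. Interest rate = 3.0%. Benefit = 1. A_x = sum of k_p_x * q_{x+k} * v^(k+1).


v = 0.970874
Year 0: k_p_x=1.0, q=0.005, term=0.004854
Year 1: k_p_x=0.995, q=0.038, term=0.03564
Year 2: k_p_x=0.95719, q=0.054, term=0.047302
Year 3: k_p_x=0.905502, q=0.027, term=0.021722
Year 4: k_p_x=0.881053, q=0.018, term=0.01368
A_x = 0.1232


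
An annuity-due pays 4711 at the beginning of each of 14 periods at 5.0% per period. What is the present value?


PV_due = PMT * (1-(1+i)^(-n))/i * (1+i)
PV_immediate = 46632.4975
PV_due = 46632.4975 * 1.05
= 48964.1223


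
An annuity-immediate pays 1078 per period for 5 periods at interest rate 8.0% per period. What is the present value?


PV = PMT * (1 - (1+i)^(-n)) / i
= 1078 * (1 - (1+0.08)^(-5)) / 0.08
= 1078 * (1 - 0.680583) / 0.08
= 1078 * 3.99271
= 4304.1414


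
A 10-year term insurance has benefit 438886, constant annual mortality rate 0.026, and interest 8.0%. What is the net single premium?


NSP = benefit * sum_{k=0}^{n-1} k_p_x * q * v^(k+1)
With constant q=0.026, v=0.925926
Sum = 0.157982
NSP = 438886 * 0.157982
= 69336.0718


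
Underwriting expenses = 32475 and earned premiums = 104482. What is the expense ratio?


Expense ratio = expenses / premiums
= 32475 / 104482
= 0.3108


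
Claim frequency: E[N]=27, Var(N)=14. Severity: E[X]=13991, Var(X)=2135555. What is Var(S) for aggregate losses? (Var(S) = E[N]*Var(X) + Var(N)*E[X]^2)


Var(S) = E[N]*Var(X) + Var(N)*E[X]^2
= 27*2135555 + 14*13991^2
= 57659985 + 2740473134
= 2.7981e+09


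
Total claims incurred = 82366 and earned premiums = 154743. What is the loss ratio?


Loss ratio = claims / premiums
= 82366 / 154743
= 0.5323


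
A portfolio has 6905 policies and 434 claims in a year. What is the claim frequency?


frequency = claims / policies
= 434 / 6905
= 0.0629


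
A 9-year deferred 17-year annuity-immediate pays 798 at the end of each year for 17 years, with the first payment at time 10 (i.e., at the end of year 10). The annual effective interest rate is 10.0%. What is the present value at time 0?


PV at time 9 of the 17-year annuity-immediate:
a_n = 798 * (1-(1+0.1)^(-17))/0.1 = 6401.1995
Discount back 9 years to time 0:
PV = 6401.1995 * (1+0.1)^(-9)
= 6401.1995 * 0.424098
= 2714.7335


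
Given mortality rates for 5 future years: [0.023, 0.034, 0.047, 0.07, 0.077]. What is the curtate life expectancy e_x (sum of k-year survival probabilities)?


e_x = sum_{k=1}^{n} k_p_x
k_p_x values:
  1_p_x = 0.977
  2_p_x = 0.943782
  3_p_x = 0.899424
  4_p_x = 0.836465
  5_p_x = 0.772057
e_x = 4.4287


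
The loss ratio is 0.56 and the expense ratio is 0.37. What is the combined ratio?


Combined ratio = loss ratio + expense ratio
= 0.56 + 0.37
= 0.93


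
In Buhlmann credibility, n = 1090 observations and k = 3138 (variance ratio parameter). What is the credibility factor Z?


Z = n / (n + k)
= 1090 / (1090 + 3138)
= 1090 / 4228
= 0.2578


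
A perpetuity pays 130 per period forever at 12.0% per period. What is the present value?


PV = PMT / i
= 130 / 0.12
= 1083.3333


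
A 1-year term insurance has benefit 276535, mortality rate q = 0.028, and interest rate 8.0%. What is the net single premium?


NSP = benefit * q * v
v = 1/(1+i) = 0.925926
NSP = 276535 * 0.028 * 0.925926
= 7169.4259


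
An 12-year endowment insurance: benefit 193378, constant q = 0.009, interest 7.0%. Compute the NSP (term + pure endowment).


Term component = 13254.3164
Pure endowment = 12_p_x * v^12 * benefit = 0.897189 * 0.444012 * 193378 = 77034.5564
NSP = 90288.8727


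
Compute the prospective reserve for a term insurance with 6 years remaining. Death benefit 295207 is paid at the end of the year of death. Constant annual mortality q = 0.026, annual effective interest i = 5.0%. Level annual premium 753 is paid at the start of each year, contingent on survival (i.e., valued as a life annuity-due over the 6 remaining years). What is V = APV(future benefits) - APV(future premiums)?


v = 1/(1+i) = 0.952381
APV(future benefits) per unit = sum_{k=0}^{5} k_p_x * q * v^(k+1) = 0.124145
APV(future benefits) = 295207 * 0.124145 = 36648.4169
Life annuity-due factor ä_{x:6} = sum_{k=0}^{5} k_p_x * v^k = 5.01354
APV(future premiums) = 753 * 5.01354 = 3775.1959
V = 36648.4169 - 3775.1959
= 32873.221


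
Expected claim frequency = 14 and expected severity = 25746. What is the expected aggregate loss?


E[S] = E[N] * E[X]
= 14 * 25746
= 360444


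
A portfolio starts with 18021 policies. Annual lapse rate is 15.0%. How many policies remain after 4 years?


remaining = initial * (1 - lapse)^years
= 18021 * (1 - 0.15)^4
= 18021 * 0.522006
= 9407.0746


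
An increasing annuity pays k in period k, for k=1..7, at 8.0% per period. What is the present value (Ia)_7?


(Ia)_n = sum_{k=1}^{n} k * v^k, v = 1/(1+i)
v = 0.925926
Sum computed term by term:
(Ia)_7 = 19.2306


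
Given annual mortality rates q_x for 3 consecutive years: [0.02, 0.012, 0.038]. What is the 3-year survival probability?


p_k = 1 - q_k for each year
Survival = product of (1 - q_k)
= 0.98 * 0.988 * 0.962
= 0.9314


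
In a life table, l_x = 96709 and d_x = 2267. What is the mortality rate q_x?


q_x = d_x / l_x
= 2267 / 96709
= 0.0234


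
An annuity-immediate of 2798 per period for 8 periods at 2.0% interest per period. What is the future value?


FV = PMT * ((1+i)^n - 1) / i
= 2798 * ((1.02)^8 - 1) / 0.02
= 2798 * (1.171659 - 1) / 0.02
= 24015.1474


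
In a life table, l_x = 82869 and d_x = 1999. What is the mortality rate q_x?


q_x = d_x / l_x
= 1999 / 82869
= 0.0241


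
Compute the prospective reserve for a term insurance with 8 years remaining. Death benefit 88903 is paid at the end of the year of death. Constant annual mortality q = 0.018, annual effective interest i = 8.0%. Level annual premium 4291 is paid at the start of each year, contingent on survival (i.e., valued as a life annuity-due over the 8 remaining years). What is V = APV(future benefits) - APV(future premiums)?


v = 1/(1+i) = 0.925926
APV(future benefits) per unit = sum_{k=0}^{7} k_p_x * q * v^(k+1) = 0.097861
APV(future benefits) = 88903 * 0.097861 = 8700.1736
Life annuity-due factor ä_{x:8} = sum_{k=0}^{7} k_p_x * v^k = 5.871685
APV(future premiums) = 4291 * 5.871685 = 25195.4005
V = 8700.1736 - 25195.4005
= -16495.2269


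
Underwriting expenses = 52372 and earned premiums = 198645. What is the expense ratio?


Expense ratio = expenses / premiums
= 52372 / 198645
= 0.2636


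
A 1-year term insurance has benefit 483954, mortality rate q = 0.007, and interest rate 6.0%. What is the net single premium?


NSP = benefit * q * v
v = 1/(1+i) = 0.943396
NSP = 483954 * 0.007 * 0.943396
= 3195.9226


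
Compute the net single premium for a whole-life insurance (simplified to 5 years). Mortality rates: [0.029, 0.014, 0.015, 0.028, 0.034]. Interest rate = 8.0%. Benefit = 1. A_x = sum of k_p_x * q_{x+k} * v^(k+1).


v = 0.925926
Year 0: k_p_x=1.0, q=0.029, term=0.026852
Year 1: k_p_x=0.971, q=0.014, term=0.011655
Year 2: k_p_x=0.957406, q=0.015, term=0.0114
Year 3: k_p_x=0.943045, q=0.028, term=0.019409
Year 4: k_p_x=0.91664, q=0.034, term=0.021211
A_x = 0.0905


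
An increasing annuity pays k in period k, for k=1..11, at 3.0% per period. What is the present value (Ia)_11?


(Ia)_n = sum_{k=1}^{n} k * v^k, v = 1/(1+i)
v = 0.970874
Sum computed term by term:
(Ia)_11 = 52.7856


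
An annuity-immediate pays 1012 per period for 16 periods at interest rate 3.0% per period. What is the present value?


PV = PMT * (1 - (1+i)^(-n)) / i
= 1012 * (1 - (1+0.03)^(-16)) / 0.03
= 1012 * (1 - 0.623167) / 0.03
= 1012 * 12.561102
= 12711.8353


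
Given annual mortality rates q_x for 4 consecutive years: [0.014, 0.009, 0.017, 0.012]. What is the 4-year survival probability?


p_k = 1 - q_k for each year
Survival = product of (1 - q_k)
= 0.986 * 0.991 * 0.983 * 0.988
= 0.949


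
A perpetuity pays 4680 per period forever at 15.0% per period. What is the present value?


PV = PMT / i
= 4680 / 0.15
= 31200.0


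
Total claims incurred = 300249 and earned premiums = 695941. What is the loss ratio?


Loss ratio = claims / premiums
= 300249 / 695941
= 0.4314


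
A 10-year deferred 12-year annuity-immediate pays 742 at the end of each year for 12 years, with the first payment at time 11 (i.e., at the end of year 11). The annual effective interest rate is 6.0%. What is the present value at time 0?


PV at time 10 of the 12-year annuity-immediate:
a_n = 742 * (1-(1+0.06)^(-12))/0.06 = 6220.8122
Discount back 10 years to time 0:
PV = 6220.8122 * (1+0.06)^(-10)
= 6220.8122 * 0.558395
= 3473.669


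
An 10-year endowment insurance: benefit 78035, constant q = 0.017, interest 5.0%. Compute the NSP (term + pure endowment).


Term component = 9559.789
Pure endowment = 10_p_x * v^10 * benefit = 0.842433 * 0.613913 * 78035 = 40358.1846
NSP = 49917.9736


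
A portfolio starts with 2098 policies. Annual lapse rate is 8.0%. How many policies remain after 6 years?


remaining = initial * (1 - lapse)^years
= 2098 * (1 - 0.08)^6
= 2098 * 0.606355
= 1272.1328


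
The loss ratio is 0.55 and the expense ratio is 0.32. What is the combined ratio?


Combined ratio = loss ratio + expense ratio
= 0.55 + 0.32
= 0.87


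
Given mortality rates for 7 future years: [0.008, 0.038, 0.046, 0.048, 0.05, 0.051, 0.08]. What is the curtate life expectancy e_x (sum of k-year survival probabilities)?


e_x = sum_{k=1}^{n} k_p_x
k_p_x values:
  1_p_x = 0.992
  2_p_x = 0.954304
  3_p_x = 0.910406
  4_p_x = 0.866707
  5_p_x = 0.823371
  6_p_x = 0.781379
  7_p_x = 0.718869
e_x = 6.047


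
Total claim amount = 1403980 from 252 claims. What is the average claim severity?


severity = total / number
= 1403980 / 252
= 5571.3492


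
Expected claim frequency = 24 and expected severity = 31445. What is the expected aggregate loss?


E[S] = E[N] * E[X]
= 24 * 31445
= 754680


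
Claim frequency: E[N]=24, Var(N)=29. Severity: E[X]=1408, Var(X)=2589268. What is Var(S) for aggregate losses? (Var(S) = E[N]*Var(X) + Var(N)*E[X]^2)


Var(S) = E[N]*Var(X) + Var(N)*E[X]^2
= 24*2589268 + 29*1408^2
= 62142432 + 57491456
= 1.1963e+08


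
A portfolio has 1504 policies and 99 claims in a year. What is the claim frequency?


frequency = claims / policies
= 99 / 1504
= 0.0658


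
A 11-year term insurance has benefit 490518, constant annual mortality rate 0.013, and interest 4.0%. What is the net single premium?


NSP = benefit * sum_{k=0}^{n-1} k_p_x * q * v^(k+1)
With constant q=0.013, v=0.961538
Sum = 0.107312
NSP = 490518 * 0.107312
= 52638.2248


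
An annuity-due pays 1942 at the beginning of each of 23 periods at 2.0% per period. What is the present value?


PV_due = PMT * (1-(1+i)^(-n))/i * (1+i)
PV_immediate = 35523.4604
PV_due = 35523.4604 * 1.02
= 36233.9296


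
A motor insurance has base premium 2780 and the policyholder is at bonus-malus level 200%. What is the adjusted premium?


adjusted = base * BM_level / 100
= 2780 * 200 / 100
= 2780 * 2.0
= 5560.0


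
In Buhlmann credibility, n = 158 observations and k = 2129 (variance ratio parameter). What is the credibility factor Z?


Z = n / (n + k)
= 158 / (158 + 2129)
= 158 / 2287
= 0.0691


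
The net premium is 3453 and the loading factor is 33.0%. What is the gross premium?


Gross = net * (1 + loading)
= 3453 * (1 + 0.33)
= 3453 * 1.33
= 4592.49


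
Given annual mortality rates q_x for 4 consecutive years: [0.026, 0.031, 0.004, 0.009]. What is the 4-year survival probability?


p_k = 1 - q_k for each year
Survival = product of (1 - q_k)
= 0.974 * 0.969 * 0.996 * 0.991
= 0.9316


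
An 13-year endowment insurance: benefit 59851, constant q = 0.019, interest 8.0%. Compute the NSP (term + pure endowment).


Term component = 8195.1751
Pure endowment = 13_p_x * v^13 * benefit = 0.779286 * 0.367698 * 59851 = 17149.8247
NSP = 25344.9998


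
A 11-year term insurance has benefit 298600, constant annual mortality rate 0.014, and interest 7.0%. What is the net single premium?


NSP = benefit * sum_{k=0}^{n-1} k_p_x * q * v^(k+1)
With constant q=0.014, v=0.934579
Sum = 0.09886
NSP = 298600 * 0.09886
= 29519.5557


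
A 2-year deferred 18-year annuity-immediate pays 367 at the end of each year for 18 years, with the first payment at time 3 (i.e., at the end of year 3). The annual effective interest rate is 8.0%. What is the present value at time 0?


PV at time 2 of the 18-year annuity-immediate:
a_n = 367 * (1-(1+0.08)^(-18))/0.08 = 3439.4826
Discount back 2 years to time 0:
PV = 3439.4826 * (1+0.08)^(-2)
= 3439.4826 * 0.857339
= 2948.8019


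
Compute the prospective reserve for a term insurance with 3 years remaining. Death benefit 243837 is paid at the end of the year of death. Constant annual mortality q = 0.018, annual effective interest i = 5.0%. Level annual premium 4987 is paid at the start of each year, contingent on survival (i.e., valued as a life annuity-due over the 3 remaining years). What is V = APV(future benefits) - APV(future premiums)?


v = 1/(1+i) = 0.952381
APV(future benefits) per unit = sum_{k=0}^{2} k_p_x * q * v^(k+1) = 0.04817
APV(future benefits) = 243837 * 0.04817 = 11745.5937
Life annuity-due factor ä_{x:3} = sum_{k=0}^{2} k_p_x * v^k = 2.809908
APV(future premiums) = 4987 * 2.809908 = 14013.0131
V = 11745.5937 - 14013.0131
= -2267.4194


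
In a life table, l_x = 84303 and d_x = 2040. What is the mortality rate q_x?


q_x = d_x / l_x
= 2040 / 84303
= 0.0242


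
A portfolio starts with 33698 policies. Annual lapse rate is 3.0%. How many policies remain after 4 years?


remaining = initial * (1 - lapse)^years
= 33698 * (1 - 0.03)^4
= 33698 * 0.885293
= 29832.5971


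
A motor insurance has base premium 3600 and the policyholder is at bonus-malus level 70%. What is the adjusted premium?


adjusted = base * BM_level / 100
= 3600 * 70 / 100
= 3600 * 0.7
= 2520.0


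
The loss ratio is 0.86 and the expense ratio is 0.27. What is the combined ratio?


Combined ratio = loss ratio + expense ratio
= 0.86 + 0.27
= 1.13


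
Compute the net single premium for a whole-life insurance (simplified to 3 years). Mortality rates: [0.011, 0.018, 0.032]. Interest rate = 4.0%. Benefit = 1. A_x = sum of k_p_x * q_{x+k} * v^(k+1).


v = 0.961538
Year 0: k_p_x=1.0, q=0.011, term=0.010577
Year 1: k_p_x=0.989, q=0.018, term=0.016459
Year 2: k_p_x=0.971198, q=0.032, term=0.027629
A_x = 0.0547


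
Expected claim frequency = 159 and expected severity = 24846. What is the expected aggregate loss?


E[S] = E[N] * E[X]
= 159 * 24846
= 3.9505e+06


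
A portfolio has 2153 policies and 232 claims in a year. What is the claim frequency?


frequency = claims / policies
= 232 / 2153
= 0.1078


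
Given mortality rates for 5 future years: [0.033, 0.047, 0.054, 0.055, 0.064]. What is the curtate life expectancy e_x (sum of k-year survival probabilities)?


e_x = sum_{k=1}^{n} k_p_x
k_p_x values:
  1_p_x = 0.967
  2_p_x = 0.921551
  3_p_x = 0.871787
  4_p_x = 0.823839
  5_p_x = 0.771113
e_x = 4.3553


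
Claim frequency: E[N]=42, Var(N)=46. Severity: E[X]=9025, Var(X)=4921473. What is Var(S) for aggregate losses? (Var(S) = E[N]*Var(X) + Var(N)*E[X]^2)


Var(S) = E[N]*Var(X) + Var(N)*E[X]^2
= 42*4921473 + 46*9025^2
= 206701866 + 3746728750
= 3.9534e+09


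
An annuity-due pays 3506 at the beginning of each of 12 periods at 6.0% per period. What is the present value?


PV_due = PMT * (1-(1+i)^(-n))/i * (1+i)
PV_immediate = 29393.7569
PV_due = 29393.7569 * 1.06
= 31157.3823


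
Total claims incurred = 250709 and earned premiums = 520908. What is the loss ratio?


Loss ratio = claims / premiums
= 250709 / 520908
= 0.4813


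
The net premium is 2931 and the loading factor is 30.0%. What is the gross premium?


Gross = net * (1 + loading)
= 2931 * (1 + 0.3)
= 2931 * 1.3
= 3810.3


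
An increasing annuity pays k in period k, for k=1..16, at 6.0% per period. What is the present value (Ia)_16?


(Ia)_n = sum_{k=1}^{n} k * v^k, v = 1/(1+i)
v = 0.943396
Sum computed term by term:
(Ia)_16 = 73.5651


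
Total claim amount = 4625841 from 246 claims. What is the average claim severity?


severity = total / number
= 4625841 / 246
= 18804.2317


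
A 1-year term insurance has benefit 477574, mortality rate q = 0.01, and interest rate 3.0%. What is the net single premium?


NSP = benefit * q * v
v = 1/(1+i) = 0.970874
NSP = 477574 * 0.01 * 0.970874
= 4636.6408


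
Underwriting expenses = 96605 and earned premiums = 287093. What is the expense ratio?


Expense ratio = expenses / premiums
= 96605 / 287093
= 0.3365


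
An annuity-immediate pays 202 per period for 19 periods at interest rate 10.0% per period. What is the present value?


PV = PMT * (1 - (1+i)^(-n)) / i
= 202 * (1 - (1+0.1)^(-19)) / 0.1
= 202 * (1 - 0.163508) / 0.1
= 202 * 8.36492
= 1689.7139


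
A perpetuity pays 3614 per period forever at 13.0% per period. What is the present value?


PV = PMT / i
= 3614 / 0.13
= 27800.0


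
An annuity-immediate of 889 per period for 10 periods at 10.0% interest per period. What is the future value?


FV = PMT * ((1+i)^n - 1) / i
= 889 * ((1.1)^10 - 1) / 0.1
= 889 * (2.593742 - 1) / 0.1
= 14168.3705


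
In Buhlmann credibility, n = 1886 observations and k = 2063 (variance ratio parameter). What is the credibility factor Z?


Z = n / (n + k)
= 1886 / (1886 + 2063)
= 1886 / 3949
= 0.4776


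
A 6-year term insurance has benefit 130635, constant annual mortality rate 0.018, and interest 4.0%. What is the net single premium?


NSP = benefit * sum_{k=0}^{n-1} k_p_x * q * v^(k+1)
With constant q=0.018, v=0.961538
Sum = 0.0904
NSP = 130635 * 0.0904
= 11809.4272


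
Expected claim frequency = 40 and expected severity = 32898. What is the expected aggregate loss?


E[S] = E[N] * E[X]
= 40 * 32898
= 1.3159e+06


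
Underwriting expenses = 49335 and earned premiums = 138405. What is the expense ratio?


Expense ratio = expenses / premiums
= 49335 / 138405
= 0.3565


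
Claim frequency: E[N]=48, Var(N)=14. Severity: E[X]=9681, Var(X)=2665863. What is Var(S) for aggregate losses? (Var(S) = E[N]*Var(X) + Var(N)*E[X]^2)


Var(S) = E[N]*Var(X) + Var(N)*E[X]^2
= 48*2665863 + 14*9681^2
= 127961424 + 1312104654
= 1.4401e+09


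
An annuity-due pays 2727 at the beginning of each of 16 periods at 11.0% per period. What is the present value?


PV_due = PMT * (1-(1+i)^(-n))/i * (1+i)
PV_immediate = 20122.9742
PV_due = 20122.9742 * 1.11
= 22336.5013


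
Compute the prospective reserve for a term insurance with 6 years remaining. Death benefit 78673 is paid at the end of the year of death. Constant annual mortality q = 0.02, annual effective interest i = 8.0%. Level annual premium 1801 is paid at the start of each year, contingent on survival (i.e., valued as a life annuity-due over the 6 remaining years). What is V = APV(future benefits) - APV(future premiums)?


v = 1/(1+i) = 0.925926
APV(future benefits) per unit = sum_{k=0}^{5} k_p_x * q * v^(k+1) = 0.088354
APV(future benefits) = 78673 * 0.088354 = 6951.0591
Life annuity-due factor ä_{x:6} = sum_{k=0}^{5} k_p_x * v^k = 4.771106
APV(future premiums) = 1801 * 4.771106 = 8592.7612
V = 6951.0591 - 8592.7612
= -1641.7021


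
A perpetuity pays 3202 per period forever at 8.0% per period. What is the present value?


PV = PMT / i
= 3202 / 0.08
= 40025.0


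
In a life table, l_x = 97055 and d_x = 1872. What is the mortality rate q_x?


q_x = d_x / l_x
= 1872 / 97055
= 0.0193


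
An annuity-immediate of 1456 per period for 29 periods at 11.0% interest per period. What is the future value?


FV = PMT * ((1+i)^n - 1) / i
= 1456 * ((1.11)^29 - 1) / 0.11
= 1456 * (20.623691 - 1) / 0.11
= 259746.3047


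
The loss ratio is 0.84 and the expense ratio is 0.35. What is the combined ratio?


Combined ratio = loss ratio + expense ratio
= 0.84 + 0.35
= 1.19


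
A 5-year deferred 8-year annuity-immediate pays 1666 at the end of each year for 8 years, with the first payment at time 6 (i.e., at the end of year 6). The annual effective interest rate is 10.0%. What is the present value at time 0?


PV at time 5 of the 8-year annuity-immediate:
a_n = 1666 * (1-(1+0.1)^(-8))/0.1 = 8887.987
Discount back 5 years to time 0:
PV = 8887.987 * (1+0.1)^(-5)
= 8887.987 * 0.620921
= 5518.7407


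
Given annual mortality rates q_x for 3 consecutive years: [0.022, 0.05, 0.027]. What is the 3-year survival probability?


p_k = 1 - q_k for each year
Survival = product of (1 - q_k)
= 0.978 * 0.95 * 0.973
= 0.904


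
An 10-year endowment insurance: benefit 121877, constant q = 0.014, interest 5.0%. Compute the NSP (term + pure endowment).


Term component = 12445.6228
Pure endowment = 10_p_x * v^10 * benefit = 0.868499 * 0.613913 * 121877 = 64982.7243
NSP = 77428.3471


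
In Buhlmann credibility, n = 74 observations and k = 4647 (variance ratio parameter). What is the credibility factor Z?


Z = n / (n + k)
= 74 / (74 + 4647)
= 74 / 4721
= 0.0157


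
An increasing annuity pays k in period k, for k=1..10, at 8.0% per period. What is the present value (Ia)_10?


(Ia)_n = sum_{k=1}^{n} k * v^k, v = 1/(1+i)
v = 0.925926
Sum computed term by term:
(Ia)_10 = 32.6869


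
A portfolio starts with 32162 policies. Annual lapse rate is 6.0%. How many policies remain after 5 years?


remaining = initial * (1 - lapse)^years
= 32162 * (1 - 0.06)^5
= 32162 * 0.733904
= 23603.8212


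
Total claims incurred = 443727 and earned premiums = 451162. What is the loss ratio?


Loss ratio = claims / premiums
= 443727 / 451162
= 0.9835


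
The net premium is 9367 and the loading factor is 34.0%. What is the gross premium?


Gross = net * (1 + loading)
= 9367 * (1 + 0.34)
= 9367 * 1.34
= 12551.78


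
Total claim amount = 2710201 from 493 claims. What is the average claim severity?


severity = total / number
= 2710201 / 493
= 5497.3651


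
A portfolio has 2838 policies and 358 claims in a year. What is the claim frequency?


frequency = claims / policies
= 358 / 2838
= 0.1261


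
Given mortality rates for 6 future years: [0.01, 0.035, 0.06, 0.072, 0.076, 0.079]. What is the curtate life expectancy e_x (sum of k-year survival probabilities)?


e_x = sum_{k=1}^{n} k_p_x
k_p_x values:
  1_p_x = 0.99
  2_p_x = 0.95535
  3_p_x = 0.898029
  4_p_x = 0.833371
  5_p_x = 0.770035
  6_p_x = 0.709202
e_x = 5.156


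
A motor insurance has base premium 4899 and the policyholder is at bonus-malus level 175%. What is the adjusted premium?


adjusted = base * BM_level / 100
= 4899 * 175 / 100
= 4899 * 1.75
= 8573.25


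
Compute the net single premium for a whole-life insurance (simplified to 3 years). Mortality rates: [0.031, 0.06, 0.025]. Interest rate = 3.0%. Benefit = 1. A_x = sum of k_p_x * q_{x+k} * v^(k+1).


v = 0.970874
Year 0: k_p_x=1.0, q=0.031, term=0.030097
Year 1: k_p_x=0.969, q=0.06, term=0.054803
Year 2: k_p_x=0.91086, q=0.025, term=0.020839
A_x = 0.1057


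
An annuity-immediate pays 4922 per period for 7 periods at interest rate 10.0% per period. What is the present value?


PV = PMT * (1 - (1+i)^(-n)) / i
= 4922 * (1 - (1+0.1)^(-7)) / 0.1
= 4922 * (1 - 0.513158) / 0.1
= 4922 * 4.868419
= 23962.3574


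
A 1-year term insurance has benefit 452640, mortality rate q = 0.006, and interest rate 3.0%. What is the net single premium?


NSP = benefit * q * v
v = 1/(1+i) = 0.970874
NSP = 452640 * 0.006 * 0.970874
= 2636.7379


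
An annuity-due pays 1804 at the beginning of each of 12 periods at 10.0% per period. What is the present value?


PV_due = PMT * (1-(1+i)^(-n))/i * (1+i)
PV_immediate = 12291.9
PV_due = 12291.9 * 1.1
= 13521.0901


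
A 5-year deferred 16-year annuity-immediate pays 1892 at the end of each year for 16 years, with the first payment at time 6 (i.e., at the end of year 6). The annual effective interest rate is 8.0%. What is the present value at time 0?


PV at time 5 of the 16-year annuity-immediate:
a_n = 1892 * (1-(1+0.08)^(-16))/0.08 = 16746.7904
Discount back 5 years to time 0:
PV = 16746.7904 * (1+0.08)^(-5)
= 16746.7904 * 0.680583
= 11397.5842


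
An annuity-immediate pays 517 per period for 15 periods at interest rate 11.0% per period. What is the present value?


PV = PMT * (1 - (1+i)^(-n)) / i
= 517 * (1 - (1+0.11)^(-15)) / 0.11
= 517 * (1 - 0.209004) / 0.11
= 517 * 7.19087
= 3717.6796


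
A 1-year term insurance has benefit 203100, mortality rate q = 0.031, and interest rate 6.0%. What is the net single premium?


NSP = benefit * q * v
v = 1/(1+i) = 0.943396
NSP = 203100 * 0.031 * 0.943396
= 5939.717


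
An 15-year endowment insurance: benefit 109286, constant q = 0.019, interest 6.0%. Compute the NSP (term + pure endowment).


Term component = 18058.9318
Pure endowment = 15_p_x * v^15 * benefit = 0.749955 * 0.417265 * 109286 = 34198.8626
NSP = 52257.7944


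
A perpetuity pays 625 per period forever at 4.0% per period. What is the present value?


PV = PMT / i
= 625 / 0.04
= 15625.0


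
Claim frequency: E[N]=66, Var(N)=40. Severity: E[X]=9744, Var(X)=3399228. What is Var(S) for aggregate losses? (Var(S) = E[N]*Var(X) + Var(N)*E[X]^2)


Var(S) = E[N]*Var(X) + Var(N)*E[X]^2
= 66*3399228 + 40*9744^2
= 224349048 + 3797821440
= 4.0222e+09


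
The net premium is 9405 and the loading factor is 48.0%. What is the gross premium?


Gross = net * (1 + loading)
= 9405 * (1 + 0.48)
= 9405 * 1.48
= 13919.4


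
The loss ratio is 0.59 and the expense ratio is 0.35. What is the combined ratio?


Combined ratio = loss ratio + expense ratio
= 0.59 + 0.35
= 0.94


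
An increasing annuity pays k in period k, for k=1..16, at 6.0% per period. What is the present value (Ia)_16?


(Ia)_n = sum_{k=1}^{n} k * v^k, v = 1/(1+i)
v = 0.943396
Sum computed term by term:
(Ia)_16 = 73.5651


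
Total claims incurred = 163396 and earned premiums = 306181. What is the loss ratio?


Loss ratio = claims / premiums
= 163396 / 306181
= 0.5337


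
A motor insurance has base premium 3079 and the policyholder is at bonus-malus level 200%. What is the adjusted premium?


adjusted = base * BM_level / 100
= 3079 * 200 / 100
= 3079 * 2.0
= 6158.0
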